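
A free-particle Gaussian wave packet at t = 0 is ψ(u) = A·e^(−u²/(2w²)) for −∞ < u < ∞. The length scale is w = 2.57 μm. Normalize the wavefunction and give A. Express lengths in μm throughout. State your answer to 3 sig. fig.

A ≈ 0.469 μm^(-1/2)

We need A² ∫|f|² du = 1, taking the integral from −∞ to ∞.
Differentiating ∫e^(−αu²) du = √(π/α) under α to get the higher moments, ∫|ψ|² du = A²·(√(π)·w).
With w = 2.57: A² = 0.2195 and A = 0.4685.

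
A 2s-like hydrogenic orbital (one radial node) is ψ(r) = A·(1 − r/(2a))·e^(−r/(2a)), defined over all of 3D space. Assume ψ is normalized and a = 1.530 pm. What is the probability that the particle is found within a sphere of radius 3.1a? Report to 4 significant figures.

P ≈ 0.07879

With dV = 4πr²dr, the probability is ∫|ψ|² dV over r ≤ 3.1a.
Normalization gives A² = 1/(8·π·a^3).
In terms of u = r/a (A², 4π and the length scale all cancel between numerator and denominator), P = [∫_{0}^{3.1} u^2·(1 - u/2)^2·e^(-u) du] / [∫_{0}^{∞} u^2·(1 - u/2)^2·e^(-u) du].
An antiderivative of u^2·(1 - u/2)^2·e^(-u) is -(u^4/4 + u^2 + 2·u + 2)·e^(-u); evaluating from 0 to 3.1 gives ≈ 0.157577, while the full integral is 2.
The region integral divided by the full integral gives P = 0.078788.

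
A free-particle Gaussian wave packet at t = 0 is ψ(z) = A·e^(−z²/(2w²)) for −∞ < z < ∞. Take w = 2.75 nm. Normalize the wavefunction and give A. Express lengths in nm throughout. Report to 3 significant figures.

A ≈ 0.453 nm^(-1/2)

We need A² ∫|f|² dz = 1, taking the integral from −∞ to ∞.
Carrying out the integral gives A² · √(π)·w.
Hence A² = 1/[√(π)·w].
Substituting w = 2.75 gives A² = 0.2052, so A = 0.4529.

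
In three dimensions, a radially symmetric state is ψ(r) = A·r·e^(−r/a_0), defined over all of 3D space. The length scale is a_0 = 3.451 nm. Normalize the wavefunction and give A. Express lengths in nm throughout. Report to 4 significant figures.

Normalization requires ∫|ψ|² 4πr² dr = 1, integrated from 0 to ∞.
The angular integral contributes 4π, leaving ∫₀^∞ r²|ψ|² dr.
∫|ψ|² 4πr² dr = A²·(3·π·a_0^5).
Hence A² = 1/[3·π·a_0^5].
Plugging in a_0 = 3.451 yields A = 0.014723.

A ≈ 0.01472 nm^(-5/2)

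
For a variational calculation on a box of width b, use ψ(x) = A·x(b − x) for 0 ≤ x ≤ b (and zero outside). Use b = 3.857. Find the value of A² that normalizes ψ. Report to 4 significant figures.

A^2 ≈ 0.03515

We need A² ∫|f|² dx = 1, taking the integral from 0 to b.
Expanding the polynomial and integrating term by term, ∫|ψ|² dx = A²·(b^5/30).
Substituting b = 3.857 gives A² = 0.035146, so A = 0.18747.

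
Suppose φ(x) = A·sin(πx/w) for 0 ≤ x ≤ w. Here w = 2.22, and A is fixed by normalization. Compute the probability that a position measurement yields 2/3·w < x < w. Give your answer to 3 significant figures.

P ≈ 0.196

P = ∫_{2/3·w}^{w} |φ(x)|² dx.
The normalization integral ∫|φ|²dx over the whole domain equals w/2·A², and A² cancels in the ratio.
In terms of u = x/w (A² and the length scale cancel between numerator and denominator), P = [∫_{2/3}^{1} sin(π·u)^2 du] / [∫_{0}^{1} sin(π·u)^2 du].
Using ∫ sin(π·u)^2 du = u/2 - sin(2·π·u)/(4·π), the numerator is -√(3)/(8·π) + 1/6 and the denominator is 1/2.
The result is P = (-√(3)/4 + π/3)/π.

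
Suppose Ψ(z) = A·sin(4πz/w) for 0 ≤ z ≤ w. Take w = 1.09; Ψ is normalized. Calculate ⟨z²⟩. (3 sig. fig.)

⟨z^2⟩ ≈ 0.392

By definition ⟨z²⟩ = ∫ z^2 |Ψ(z)|² dz.
Using sin²θ = (1 − cos 2θ)/2, the ratio of the moment integral to the normalization integral gives ⟨z²⟩ = -w^2/(32·π^2) + w^2/3.
With w = 1.09, ⟨z^2⟩ = 0.3923.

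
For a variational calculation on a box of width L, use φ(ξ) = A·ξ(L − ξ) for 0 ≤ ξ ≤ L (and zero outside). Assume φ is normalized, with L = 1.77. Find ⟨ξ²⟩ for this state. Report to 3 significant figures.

⟨ξ^2⟩ ≈ 0.895

The expectation value is the |φ|²-weighted average of ξ^2: ∫ ξ^2|φ|² dξ.
Evaluating both integrals, ⟨ξ²⟩ = 2·L^2/7.
With L = 1.77, ⟨ξ^2⟩ = 0.8951.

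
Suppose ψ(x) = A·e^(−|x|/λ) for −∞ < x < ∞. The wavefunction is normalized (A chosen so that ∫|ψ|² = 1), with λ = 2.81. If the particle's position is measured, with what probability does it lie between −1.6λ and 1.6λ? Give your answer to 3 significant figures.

P ≈ 0.959

|ψ|² is the probability density, so P = ∫_{−1.6λ}^{1.6λ} |ψ|² dx.
Since A² = 1/(λ), this is the region integral divided by the full normalization integral.
Both integrals are even about x = 0, so only the x ≥ 0 halves are needed (the factors of 2 cancel). Let u = x/λ; then A² and the length scale cancel, so P = ∫_{0}^{1.6} e^(-2·u) du ÷ ∫_{0}^{∞} e^(-2·u) du.
An antiderivative of e^(-2·u) is -e^(-2·u)/2; evaluating from 0 to 1.6 gives 1/2 - e^(-16/5)/2, while the full integral is 1/2.
This works out to P = 0.9592.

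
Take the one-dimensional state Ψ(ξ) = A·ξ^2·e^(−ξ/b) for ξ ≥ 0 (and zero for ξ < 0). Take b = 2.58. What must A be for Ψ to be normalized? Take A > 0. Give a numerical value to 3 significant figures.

The normalization condition is ∫|Ψ|² dξ = 1 from 0 to ∞.
∫|Ψ|² dξ = A²·(3·b^5/4).
Hence A² = 1/[3·b^5/4].
Plugging in b = 2.58 yields A = 0.1080.

A ≈ 0.108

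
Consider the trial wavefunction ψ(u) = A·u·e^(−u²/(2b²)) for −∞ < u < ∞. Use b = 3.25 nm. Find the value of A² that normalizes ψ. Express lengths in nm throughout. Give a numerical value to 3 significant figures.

A^2 ≈ 0.0329 nm^(-3)

The normalization condition is ∫|ψ|² du = 1 from −∞ to ∞.
Using the Gaussian integral ∫_{−∞}^{∞} e^(−αu²) du = √(π/α), carrying out the integral gives A² · √(π)·b^3/2.
Plugging in b = 3.25 yields A = 0.1813.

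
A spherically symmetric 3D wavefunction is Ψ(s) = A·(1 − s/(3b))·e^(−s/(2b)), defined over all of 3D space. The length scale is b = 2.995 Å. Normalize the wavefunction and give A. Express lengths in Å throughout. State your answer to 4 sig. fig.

A ≈ 0.06666 Å^(-3/2)

The normalization condition is ∫|Ψ|² 4πs² ds = 1 from 0 to ∞.
The angular integral contributes 4π, leaving ∫₀^∞ s²|Ψ|² ds.
Using ∫₀^∞ sⁿ e^(−αs) ds = n!/αⁿ⁺¹, ∫|Ψ|² 4πs² ds = A²·(8·π·b^3/3).
Hence A² = 1/[8·π·b^3/3].
Plugging in b = 2.995 yields A = 0.066657.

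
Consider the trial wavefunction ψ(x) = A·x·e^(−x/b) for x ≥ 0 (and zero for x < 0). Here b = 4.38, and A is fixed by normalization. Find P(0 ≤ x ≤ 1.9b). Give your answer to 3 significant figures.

The probability is P = ∫ |ψ|² dx over [0, 1.9b].
With A² fixed by ∫|ψ|² = 1, i.e. A² = (b^3/4)^(−1), substitute and integrate.
In terms of u = x/b (A² and the length scale cancel between numerator and denominator), P = [∫_{0}^{1.9} u^2·e^(-2·u) du] / [∫_{0}^{∞} u^2·e^(-2·u) du].
With ∫ u^2·e^(-2·u) du = -(2·u^2 + 2·u + 1)·e^(-2·u)/4 + C, the region integral is 1/4 - 601·e^(-19/5)/200 and the full one is 1/4.
This works out to P = 0.7311.

P ≈ 0.731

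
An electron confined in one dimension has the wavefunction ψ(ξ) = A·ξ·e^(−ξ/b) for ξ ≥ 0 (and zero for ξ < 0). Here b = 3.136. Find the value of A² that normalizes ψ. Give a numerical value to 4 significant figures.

A^2 ≈ 0.1297

Normalization requires ∫|ψ|² dξ = 1, integrated from 0 to ∞.
Recall ∫₀^∞ ξ^m e^(−ξ/β) dξ = m!·β^(m+1), carrying out the integral gives A² · b^3/4.
So A² = (b^3/4)^(−1).
Substituting b = 3.136 gives A² = 0.12970, so A = 0.36014.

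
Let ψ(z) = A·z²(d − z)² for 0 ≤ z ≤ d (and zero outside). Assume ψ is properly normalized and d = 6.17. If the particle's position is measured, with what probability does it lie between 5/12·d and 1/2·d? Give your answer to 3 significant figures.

The probability is P = ∫ |ψ|² dz over [5/12·d, 1/2·d].
With A² fixed by ∫|ψ|² = 1, i.e. A² = (d^9/630)^(−1), substitute and integrate.
Let u = z/d; then A² and the length scale cancel, so P = ∫_{5/12}^{1/2} u^4·(1 - u)^4 du ÷ ∫_{0}^{1} u^4·(1 - u)^4 du.
Using ∫ u^4·(1 - u)^4 du = u^5·(70·u^4 - 315·u^3 + 540·u^2 - 420·u + 126)/630, the numerator is ≈ 0.00031376 and the denominator is 1/630.
Evaluating gives P = 0.1977.

P ≈ 0.198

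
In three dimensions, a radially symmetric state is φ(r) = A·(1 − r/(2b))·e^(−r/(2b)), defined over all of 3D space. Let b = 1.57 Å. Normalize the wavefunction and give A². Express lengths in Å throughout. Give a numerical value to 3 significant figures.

A^2 ≈ 0.0103 Å^(-3)

The normalization condition is ∫|φ|² 4πr² dr = 1 from 0 to ∞.
In 3D with spherical symmetry the volume element is 4πr² dr.
With ∫₀^∞ r^4 e^(−αr) dr = 4!/α^5, the integral (without the A² prefactor) comes out to 8·π·b^3.
Setting this equal to 1 gives A² = 1/(8·π·b^3).
Substituting b = 1.57 gives A² = 0.01028, so A = 0.1014.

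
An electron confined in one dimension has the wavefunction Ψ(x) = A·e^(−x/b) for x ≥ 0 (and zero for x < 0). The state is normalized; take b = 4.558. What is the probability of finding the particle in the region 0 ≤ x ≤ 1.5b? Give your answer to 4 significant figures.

P ≈ 0.9502

The probability is P = ∫ |Ψ|² dx over [0, 1.5b].
Since A² = 1/(b/2), this is the region integral divided by the full normalization integral.
Let u = x/b; then A² and the length scale cancel, so P = ∫_{0}^{1.5} e^(-2·u) du ÷ ∫_{0}^{∞} e^(-2·u) du.
With ∫ e^(-2·u) du = -e^(-2·u)/2 + C, the region integral is 1/2 - e^(-3)/2 and the full one is 1/2.
Taking the ratio, P = 0.95021.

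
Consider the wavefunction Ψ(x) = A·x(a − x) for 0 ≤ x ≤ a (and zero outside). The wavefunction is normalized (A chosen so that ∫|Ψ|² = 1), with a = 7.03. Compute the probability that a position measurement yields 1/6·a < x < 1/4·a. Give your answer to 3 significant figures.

P = ∫_{1/6·a}^{1/4·a} |Ψ(x)|² dx.
With A² fixed by ∫|Ψ|² = 1, i.e. A² = (a^5/30)^(−1), substitute and integrate.
In terms of u = x/a (A² and the length scale cancel between numerator and denominator), P = [∫_{1/6}^{1/4} u^2·(1 - u)^2 du] / [∫_{0}^{1} u^2·(1 - u)^2 du].
With ∫ u^2·(1 - u)^2 du = u^3·(6·u^2 - 15·u + 10)/30 + C, the region integral is ≈ 0.0022674 and the full one is 1/30.
This works out to P = 0.06802.

P ≈ 0.0680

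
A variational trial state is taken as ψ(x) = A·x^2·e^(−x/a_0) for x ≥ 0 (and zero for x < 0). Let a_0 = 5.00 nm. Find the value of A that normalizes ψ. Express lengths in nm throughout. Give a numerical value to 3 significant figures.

We need A² ∫|f|² dx = 1, taking the integral from 0 to ∞.
Carrying out the integral gives A² · 3·a_0^5/4.
Hence A² = 1/[3·a_0^5/4].
With a_0 = 5.00: A² = 0.0004267 and A = 0.02066.

A ≈ 0.0207 nm^(-5/2)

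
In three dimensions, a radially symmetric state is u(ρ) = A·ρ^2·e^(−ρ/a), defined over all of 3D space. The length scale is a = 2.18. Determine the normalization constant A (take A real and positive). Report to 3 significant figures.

A ≈ 0.00778

We need A² ∫|f|² 4πρ² dρ = 1, taking the integral from 0 to ∞.
(Spherical symmetry: dV = 4πρ² dρ.)
With u = A·ρ^2·e^(−ρ/a), the integral evaluates to A²·[45·π·a^7/2].
Setting this equal to 1 gives A² = 1/(45·π·a^7/2).
With a = 2.18: A² = 0.00006046 and A = 0.007776.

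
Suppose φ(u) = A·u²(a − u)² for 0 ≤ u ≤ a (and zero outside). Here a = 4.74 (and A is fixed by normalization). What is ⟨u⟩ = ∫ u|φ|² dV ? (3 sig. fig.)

By definition ⟨u⟩ = ∫ u |φ(u)|² du.
Expanding the polynomial and integrating term by term, evaluating both integrals, ⟨u⟩ = a/2.
With a = 4.74, ⟨u⟩ = 2.370.

⟨u⟩ ≈ 2.37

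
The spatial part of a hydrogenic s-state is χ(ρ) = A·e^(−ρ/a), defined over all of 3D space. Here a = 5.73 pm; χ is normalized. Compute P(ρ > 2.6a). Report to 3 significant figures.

With dV = 4πρ²dρ, the probability is ∫|χ|² dV over ρ > 2.6a.
The full normalization integral is A²·[π·a^3] = 1, fixing A².
In terms of u = ρ/a (A², 4π and the length scale all cancel between numerator and denominator), P = [∫_{2.6}^{∞} u^2·e^(-2·u) du] / [∫_{0}^{∞} u^2·e^(-2·u) du].
With ∫ u^2·e^(-2·u) du = -(2·u^2 + 2·u + 1)·e^(-2·u)/4 + C, the region integral is 493·e^(-26/5)/100 and the full one is 1/4.
The region integral divided by the full integral gives P = 0.1088.

P ≈ 0.109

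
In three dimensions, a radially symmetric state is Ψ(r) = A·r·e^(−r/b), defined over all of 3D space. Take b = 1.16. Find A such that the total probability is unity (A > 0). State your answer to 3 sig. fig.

A ≈ 0.225

Normalization requires ∫|Ψ|² 4πr² dr = 1, integrated from 0 to ∞.
The angular integral contributes 4π, leaving ∫₀^∞ r²|Ψ|² dr.
Recall ∫₀^∞ r^m e^(−r/β) dr = m!·β^(m+1), carrying out the integral gives A² · 3·π·b^5.
Setting this equal to 1 gives A² = 1/(3·π·b^5).
Plugging in b = 1.16 yields A = 0.2248.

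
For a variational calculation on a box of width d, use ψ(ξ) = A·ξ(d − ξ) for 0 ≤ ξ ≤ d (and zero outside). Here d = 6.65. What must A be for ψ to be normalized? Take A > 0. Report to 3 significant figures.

The normalization condition is ∫|ψ|² dξ = 1 from 0 to d.
Expanding the polynomial and integrating term by term, carrying out the integral gives A² · d^5/30.
Hence A² = 1/[d^5/30].
With d = 6.65: A² = 0.002307 and A = 0.04803.

A ≈ 0.0480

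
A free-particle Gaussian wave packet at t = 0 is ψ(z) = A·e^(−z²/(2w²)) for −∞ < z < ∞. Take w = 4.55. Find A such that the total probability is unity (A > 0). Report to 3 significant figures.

The normalization condition is ∫|ψ|² dz = 1 from −∞ to ∞.
Differentiating ∫e^(−αz²) dz = √(π/α) under α to get the higher moments, carrying out the integral gives A² · √(π)·w.
Hence A² = 1/[√(π)·w].
With w = 4.55: A² = 0.1240 and A = 0.3521.

A ≈ 0.352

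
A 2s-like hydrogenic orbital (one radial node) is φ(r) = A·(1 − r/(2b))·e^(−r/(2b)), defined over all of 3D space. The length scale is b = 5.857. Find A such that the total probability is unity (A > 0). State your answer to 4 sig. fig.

A ≈ 0.01407

Normalization requires ∫|φ|² 4πr² dr = 1, integrated from 0 to ∞.
In 3D with spherical symmetry the volume element is 4πr² dr.
With φ = A·(1 − r/(2b))·e^(−r/(2b)), the integral evaluates to A²·[8·π·b^3].
Hence A² = 1/[8·π·b^3].
Substituting b = 5.857 gives A² = 0.00019803, so A = 0.014072.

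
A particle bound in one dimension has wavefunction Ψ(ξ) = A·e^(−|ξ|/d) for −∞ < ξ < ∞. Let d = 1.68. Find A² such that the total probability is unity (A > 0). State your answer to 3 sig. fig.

A^2 ≈ 0.595

Require ∫ |Ψ|² dξ = 1 over the whole domain.
Recall ∫₀^∞ ξ^m e^(−ξ/β) dξ = m!·β^(m+1), carrying out the integral gives A² · d.
Plugging in d = 1.68 yields A = 0.7715.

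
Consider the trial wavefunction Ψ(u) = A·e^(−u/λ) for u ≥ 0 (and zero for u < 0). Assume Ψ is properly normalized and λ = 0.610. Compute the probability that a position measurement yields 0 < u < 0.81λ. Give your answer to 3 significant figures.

P ≈ 0.802

|Ψ|² is the probability density, so P = ∫_{0}^{0.81λ} |Ψ|² du.
With A² fixed by ∫|Ψ|² = 1, i.e. A² = (λ/2)^(−1), substitute and integrate.
Let t = u/λ; then A² and the length scale cancel, so P = ∫_{0}^{0.81} e^(-2·t) dt ÷ ∫_{0}^{∞} e^(-2·t) dt.
With ∫ e^(-2·t) dt = -e^(-2·t)/2 + C, the region integral is 1/2 - e^(-81/50)/2 and the full one is 1/2.
Taking the ratio, P = 0.8021.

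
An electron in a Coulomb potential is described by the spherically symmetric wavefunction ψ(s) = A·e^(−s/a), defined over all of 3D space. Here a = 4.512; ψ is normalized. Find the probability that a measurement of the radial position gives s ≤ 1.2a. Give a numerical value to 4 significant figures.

P = ∫ |ψ|² 4πs² ds over s ≤ 1.2a.
A² is fixed by ∫₀^∞ 4πs²|ψ|² ds = 1, i.e. A² = (π·a^3)^(−1).
In terms of u = s/a (A², 4π and the length scale all cancel between numerator and denominator), P = [∫_{0}^{1.2} u^2·e^(-2·u) du] / [∫_{0}^{∞} u^2·e^(-2·u) du].
With ∫ u^2·e^(-2·u) du = -(2·u^2 + 2·u + 1)·e^(-2·u)/4 + C, the region integral is 1/4 - 157·e^(-12/5)/100 and the full one is 1/4.
This evaluates to P = 0.43029.

P ≈ 0.4303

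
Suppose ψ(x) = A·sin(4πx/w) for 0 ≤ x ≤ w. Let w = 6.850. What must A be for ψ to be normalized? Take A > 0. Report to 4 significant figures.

A ≈ 0.5403

Require ∫ |ψ|² dx = 1 over the whole domain.
With ψ = A·sin(4πx/w), the integral evaluates to A²·[w/2].
Hence A² = 1/[w/2].
Plugging in w = 6.850 yields A = 0.54034.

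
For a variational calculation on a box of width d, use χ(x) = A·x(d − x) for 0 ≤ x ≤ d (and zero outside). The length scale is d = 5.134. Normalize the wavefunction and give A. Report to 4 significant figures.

Require ∫ |χ|² dx = 1 over the whole domain.
Expanding the polynomial and integrating term by term, ∫|χ|² dx = A²·(d^5/30).
Setting this equal to 1 gives A² = 1/(d^5/30).
With d = 5.134: A² = 0.0084109 and A = 0.091711.

A ≈ 0.09171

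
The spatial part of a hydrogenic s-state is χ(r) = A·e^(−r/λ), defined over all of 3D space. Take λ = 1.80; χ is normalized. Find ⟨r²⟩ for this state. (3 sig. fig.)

⟨r^2⟩ ≈ 9.72

By definition ⟨r²⟩ = ∫ r^2 |χ(r)|² 4πr² dr.
Recall ∫₀^∞ r^m e^(−r/β) dr = m!·β^(m+1), since the A² factors cancel between numerator and denominator, ⟨r²⟩ = 3·λ^2.
With λ = 1.80, ⟨r^2⟩ = 9.720.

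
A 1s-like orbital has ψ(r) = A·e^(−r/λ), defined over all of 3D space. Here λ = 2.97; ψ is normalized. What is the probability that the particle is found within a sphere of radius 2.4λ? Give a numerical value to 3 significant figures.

Integrate the radial probability density 4πr²|ψ|² over r ≤ 2.4λ.
Normalization gives A² = 1/(π·λ^3).
Substituting u = r/λ, A², 4π and the length scale all cancel in the ratio: P = ∫_{0}^{2.4} u^2·e^(-2·u) du / ∫_{0}^{∞} u^2·e^(-2·u) du.
Using ∫ u^2·e^(-2·u) du = -(2·u^2 + 2·u + 1)·e^(-2·u)/4, the numerator is 1/4 - 433·e^(-24/5)/100 and the denominator is 1/4.
This evaluates to P = 0.8575.

P ≈ 0.857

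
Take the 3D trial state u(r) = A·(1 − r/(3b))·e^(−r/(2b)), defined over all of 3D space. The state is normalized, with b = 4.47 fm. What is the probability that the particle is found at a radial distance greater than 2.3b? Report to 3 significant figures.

P ≈ 0.657

P = ∫ |u|² 4πr² dr over r > 2.3b.
Normalization gives A² = 1/(8·π·b^3/3).
Let t = r/b; then A², 4π and the length scale all cancel, so P = ∫_{2.3}^{∞} t^2·(1 - t/3)^2·e^(-t) dt ÷ ∫_{0}^{∞} t^2·(1 - t/3)^2·e^(-t) dt.
Using ∫ t^2·(1 - t/3)^2·e^(-t) dt = (-t^4 + 2·t^3 - 3·t^2 - 6·t - 6)·e^(-t)/9, the numerator is ≈ 0.43802 and the denominator is 2/3.
Taking the ratio yields P = 0.6570.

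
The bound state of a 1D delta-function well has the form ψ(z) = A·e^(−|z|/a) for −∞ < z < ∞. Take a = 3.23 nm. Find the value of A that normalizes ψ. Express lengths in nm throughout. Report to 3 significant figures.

We need A² ∫|f|² dz = 1, taking the integral from −∞ to ∞.
With ∫₀^∞ z^0 e^(−αz) dz = 0!/α^1, with ψ = A·e^(−|z|/a), the integral evaluates to A²·[a].
So A² = (a)^(−1).
Plugging in a = 3.23 yields A = 0.5564.

A ≈ 0.556 nm^(-1/2)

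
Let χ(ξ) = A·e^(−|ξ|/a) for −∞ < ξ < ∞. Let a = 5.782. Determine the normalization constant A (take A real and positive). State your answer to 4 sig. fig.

A ≈ 0.4159

Require ∫ |χ|² dξ = 1 over the whole domain.
Using ∫₀^∞ ξⁿ e^(−αξ) dξ = n!/αⁿ⁺¹, ∫|χ|² dξ = A²·(a).
Substituting a = 5.782 gives A² = 0.17295, so A = 0.41587.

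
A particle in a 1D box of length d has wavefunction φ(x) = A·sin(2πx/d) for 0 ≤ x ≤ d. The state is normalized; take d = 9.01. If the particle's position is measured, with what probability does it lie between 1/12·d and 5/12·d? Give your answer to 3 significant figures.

|φ|² is the probability density, so P = ∫_{1/12·d}^{5/12·d} |φ|² dx.
With A² fixed by ∫|φ|² = 1, i.e. A² = (d/2)^(−1), substitute and integrate.
Substituting u = x/d, A² and the length scale cancel in the ratio: P = ∫_{1/12}^{5/12} sin(2·π·u)^2 du / ∫_{0}^{1} sin(2·π·u)^2 du.
An antiderivative of sin(2·π·u)^2 is u/2 - sin(4·π·u)/(8·π); evaluating from 1/12 to 5/12 gives √(3)/(8·π) + 1/6, while the full integral is 1/2.
This works out to P = (√(3)/4 + π/3)/π.

P ≈ 0.471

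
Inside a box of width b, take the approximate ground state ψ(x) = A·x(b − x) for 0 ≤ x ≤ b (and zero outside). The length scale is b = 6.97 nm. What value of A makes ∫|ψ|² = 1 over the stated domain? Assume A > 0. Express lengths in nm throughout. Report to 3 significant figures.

We need A² ∫|f|² dx = 1, taking the integral from 0 to b.
Expanding the polynomial and integrating term by term, with ψ = A·x(b − x), the integral evaluates to A²·[b^5/30].
Setting this equal to 1 gives A² = 1/(b^5/30).
Substituting b = 6.97 gives A² = 0.001824, so A = 0.04270.

A ≈ 0.0427 nm^(-5/2)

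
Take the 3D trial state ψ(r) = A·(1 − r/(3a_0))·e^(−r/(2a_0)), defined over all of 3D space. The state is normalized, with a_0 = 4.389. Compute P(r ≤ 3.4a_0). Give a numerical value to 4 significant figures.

P ≈ 0.3542

Integrate the radial probability density 4πr²|ψ|² over r ≤ 3.4a_0.
The full normalization integral is A²·[8·π·a_0^3/3] = 1, fixing A².
In terms of u = r/a_0 (A², 4π and the length scale all cancel between numerator and denominator), P = [∫_{0}^{3.4} u^2·(1 - u/3)^2·e^(-u) du] / [∫_{0}^{∞} u^2·(1 - u/3)^2·e^(-u) du].
An antiderivative of u^2·(1 - u/3)^2·e^(-u) is (-u^4 + 2·u^3 - 3·u^2 - 6·u - 6)·e^(-u)/9; evaluating from 0 to 3.4 gives ≈ 0.236131, while the full integral is 2/3.
The region integral divided by the full integral gives P = 0.35420.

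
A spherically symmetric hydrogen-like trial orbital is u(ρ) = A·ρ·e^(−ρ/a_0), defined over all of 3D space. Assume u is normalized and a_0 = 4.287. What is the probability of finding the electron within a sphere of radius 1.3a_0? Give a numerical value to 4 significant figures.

Integrate the radial probability density 4πρ²|u|² over ρ ≤ 1.3a_0.
A² is fixed by ∫₀^∞ 4πρ²|u|² dρ = 1, i.e. A² = (3·π·a_0^5)^(−1).
Substituting t = ρ/a_0, A², 4π and the length scale all cancel in the ratio: P = ∫_{0}^{1.3} t^4·e^(-2·t) dt / ∫_{0}^{∞} t^4·e^(-2·t) dt.
Using ∫ t^4·e^(-2·t) dt = -(t^4/2 + t^3 + 3·t^2/2 + 3·t/2 + 3/4)·e^(-2·t), the numerator is ≈ 0.0919324 and the denominator is 3/4.
Taking the ratio yields P = 0.12258.

P ≈ 0.1226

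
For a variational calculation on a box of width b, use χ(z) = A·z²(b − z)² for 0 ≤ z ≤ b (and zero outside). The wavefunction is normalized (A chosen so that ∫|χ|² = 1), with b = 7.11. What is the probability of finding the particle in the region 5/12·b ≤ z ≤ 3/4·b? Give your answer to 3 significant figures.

The probability is P = ∫ |χ|² dz over [5/12·b, 3/4·b].
Since A² = 1/(b^9/630), this is the region integral divided by the full normalization integral.
Let u = z/b; then A² and the length scale cancel, so P = ∫_{5/12}^{3/4} u^4·(1 - u)^4 du ÷ ∫_{0}^{1} u^4·(1 - u)^4 du.
With ∫ u^4·(1 - u)^4 du = u^5·(70·u^4 - 315·u^3 + 540·u^2 - 420·u + 126)/630 + C, the region integral is ≈ 0.0010298 and the full one is 1/630.
Taking the ratio, P = 0.6487.

P ≈ 0.649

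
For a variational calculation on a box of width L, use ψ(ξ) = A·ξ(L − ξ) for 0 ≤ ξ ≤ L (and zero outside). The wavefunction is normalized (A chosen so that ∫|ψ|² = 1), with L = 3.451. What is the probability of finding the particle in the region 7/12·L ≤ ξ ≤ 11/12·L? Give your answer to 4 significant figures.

P ≈ 0.3415

The probability is P = ∫ |ψ|² dξ over [7/12·L, 11/12·L].
The normalization integral ∫|ψ|²dξ over the whole domain equals L^5/30·A², and A² cancels in the ratio.
Let u = ξ/L; then A² and the length scale cancel, so P = ∫_{7/12}^{11/12} u^2·(1 - u)^2 du ÷ ∫_{0}^{1} u^2·(1 - u)^2 du.
With ∫ u^2·(1 - u)^2 du = u^3·(6·u^2 - 15·u + 10)/30 + C, the region integral is ≈ 0.0113844 and the full one is 1/30.
This works out to P = 0.34153.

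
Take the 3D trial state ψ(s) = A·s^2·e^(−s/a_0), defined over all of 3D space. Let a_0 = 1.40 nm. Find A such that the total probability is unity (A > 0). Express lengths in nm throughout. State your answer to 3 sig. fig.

We need A² ∫|f|² 4πs² ds = 1, taking the integral from 0 to ∞.
In 3D with spherical symmetry the volume element is 4πs² ds.
Carrying out the integral gives A² · 45·π·a_0^7/2.
Plugging in a_0 = 1.40 yields A = 0.03663.

A ≈ 0.0366 nm^(-7/2)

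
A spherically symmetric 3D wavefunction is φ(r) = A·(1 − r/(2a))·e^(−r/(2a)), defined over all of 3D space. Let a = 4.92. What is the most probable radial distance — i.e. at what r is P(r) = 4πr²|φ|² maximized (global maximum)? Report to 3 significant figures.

Differentiate P(r) = 4πr²|φ|² with respect to r and set to zero.
Solving yields r = a·(√(5) + 3).
With a = 4.92, the most probable radial distance is 25.76.

r ≈ 25.8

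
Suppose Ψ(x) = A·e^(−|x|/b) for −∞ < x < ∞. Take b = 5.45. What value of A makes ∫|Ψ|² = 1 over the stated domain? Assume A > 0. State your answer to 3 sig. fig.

A ≈ 0.428

We need A² ∫|f|² dx = 1, taking the integral from −∞ to ∞.
Recall ∫₀^∞ x^m e^(−x/β) dx = m!·β^(m+1), carrying out the integral gives A² · b.
Setting this equal to 1 gives A² = 1/(b).
Plugging in b = 5.45 yields A = 0.4284.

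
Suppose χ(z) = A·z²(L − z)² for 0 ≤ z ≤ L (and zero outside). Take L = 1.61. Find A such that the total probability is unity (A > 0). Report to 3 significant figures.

We need A² ∫|f|² dz = 1, taking the integral from 0 to L.
∫|χ|² dz = A²·(L^9/630).
Plugging in L = 1.61 yields A = 2.944.

A ≈ 2.94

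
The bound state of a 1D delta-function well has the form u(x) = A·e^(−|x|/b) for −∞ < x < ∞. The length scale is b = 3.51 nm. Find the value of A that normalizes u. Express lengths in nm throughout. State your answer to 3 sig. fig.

A ≈ 0.534 nm^(-1/2)

Normalization requires ∫|u|² dx = 1, integrated from −∞ to ∞.
With ∫₀^∞ x^0 e^(−αx) dx = 0!/α^1, the integral (without the A² prefactor) comes out to b.
Hence A² = 1/[b].
With b = 3.51: A² = 0.2849 and A = 0.5338.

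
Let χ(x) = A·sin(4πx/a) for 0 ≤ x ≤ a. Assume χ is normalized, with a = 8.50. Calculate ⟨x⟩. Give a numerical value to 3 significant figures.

⟨x⟩ ≈ 4.25

⟨x⟩ = ∫ x |χ|² dx over the full domain.
Using sin²θ = (1 − cos 2θ)/2, the ratio of the moment integral to the normalization integral gives ⟨x⟩ = a/2.
Putting a = 8.50 gives 4.250.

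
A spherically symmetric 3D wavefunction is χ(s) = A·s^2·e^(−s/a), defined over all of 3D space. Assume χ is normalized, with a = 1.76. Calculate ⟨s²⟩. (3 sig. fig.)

⟨s^2⟩ ≈ 43.4

By definition ⟨s²⟩ = ∫ s^2 |χ(s)|² 4πs² ds.
With ∫₀^∞ s^8 e^(−αs) ds = 8!/α^9, since the A² factors cancel between numerator and denominator, ⟨s²⟩ = 14·a^2.
With a = 1.76, ⟨s^2⟩ = 43.37.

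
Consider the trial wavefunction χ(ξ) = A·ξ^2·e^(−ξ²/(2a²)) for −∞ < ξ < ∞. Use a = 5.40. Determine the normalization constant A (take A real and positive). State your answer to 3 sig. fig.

Require ∫ |χ|² dξ = 1 over the whole domain.
Differentiating ∫e^(−αξ²) dξ = √(π/α) under α to get the higher moments, the integral (without the A² prefactor) comes out to 3·√(π)·a^5/4.
Setting this equal to 1 gives A² = 1/(3·√(π)·a^5/4).
With a = 5.40: A² = 0.0001638 and A = 0.01280.

A ≈ 0.0128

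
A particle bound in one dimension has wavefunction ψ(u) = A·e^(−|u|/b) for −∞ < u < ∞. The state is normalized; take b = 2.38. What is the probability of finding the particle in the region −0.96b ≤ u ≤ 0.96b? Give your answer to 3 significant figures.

|ψ|² is the probability density, so P = ∫_{−0.96b}^{0.96b} |ψ|² du.
With A² fixed by ∫|ψ|² = 1, i.e. A² = (b)^(−1), substitute and integrate.
By symmetry take twice the u ≥ 0 contribution in numerator and denominator; the 2's cancel. Let t = u/b; then A² and the length scale cancel, so P = ∫_{0}^{0.96} e^(-2·t) dt ÷ ∫_{0}^{∞} e^(-2·t) dt.
With ∫ e^(-2·t) dt = -e^(-2·t)/2 + C, the region integral is 1/2 - e^(-48/25)/2 and the full one is 1/2.
This works out to P = 0.8534.

P ≈ 0.853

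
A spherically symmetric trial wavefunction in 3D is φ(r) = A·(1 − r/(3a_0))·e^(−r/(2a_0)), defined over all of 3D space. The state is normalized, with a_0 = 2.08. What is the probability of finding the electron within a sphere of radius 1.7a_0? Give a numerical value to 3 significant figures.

With dV = 4πr²dr, the probability is ∫|φ|² dV over r ≤ 1.7a_0.
Normalization gives A² = 1/(8·π·a_0^3/3).
Let u = r/a_0; then A², 4π and the length scale all cancel, so P = ∫_{0}^{1.7} u^2·(1 - u/3)^2·e^(-u) du ÷ ∫_{0}^{∞} u^2·(1 - u/3)^2·e^(-u) du.
An antiderivative of u^2·(1 - u/3)^2·e^(-u) is (-u^4 + 2·u^3 - 3·u^2 - 6·u - 6)·e^(-u)/9; evaluating from 0 to 1.7 gives ≈ 0.19177, while the full integral is 2/3.
The region integral divided by the full integral gives P = 0.2877.

P ≈ 0.288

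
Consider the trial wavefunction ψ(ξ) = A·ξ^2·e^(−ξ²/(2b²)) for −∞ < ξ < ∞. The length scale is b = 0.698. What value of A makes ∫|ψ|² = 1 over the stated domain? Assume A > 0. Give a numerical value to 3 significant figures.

We need A² ∫|f|² dξ = 1, taking the integral from −∞ to ∞.
∫|ψ|² dξ = A²·(3·√(π)·b^5/4).
Setting this equal to 1 gives A² = 1/(3·√(π)·b^5/4).
Plugging in b = 0.698 yields A = 2.131.

A ≈ 2.13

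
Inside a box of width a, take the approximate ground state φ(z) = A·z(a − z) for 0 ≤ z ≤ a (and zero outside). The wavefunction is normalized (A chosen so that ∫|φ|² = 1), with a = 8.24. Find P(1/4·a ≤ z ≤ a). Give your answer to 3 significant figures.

|φ|² is the probability density, so P = ∫_{1/4·a}^{a} |φ|² dz.
Since A² = 1/(a^5/30), this is the region integral divided by the full normalization integral.
Substituting u = z/a, A² and the length scale cancel in the ratio: P = ∫_{1/4}^{1} u^2·(1 - u)^2 du / ∫_{0}^{1} u^2·(1 - u)^2 du.
With ∫ u^2·(1 - u)^2 du = u^3·(6·u^2 - 15·u + 10)/30 + C, the region integral is 153/5120 and the full one is 1/30.
The result is P = 459/512.

P ≈ 0.896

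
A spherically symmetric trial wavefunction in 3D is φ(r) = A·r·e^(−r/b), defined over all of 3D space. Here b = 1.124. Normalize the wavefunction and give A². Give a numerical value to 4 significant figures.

Require ∫ |φ|² 4πr² dr = 1 over the whole domain.
In 3D with spherical symmetry the volume element is 4πr² dr.
With φ = A·r·e^(−r/b), the integral evaluates to A²·[3·π·b^5].
So A² = (3·π·b^5)^(−1).
With b = 1.124: A² = 0.059142 and A = 0.24319.

A^2 ≈ 0.05914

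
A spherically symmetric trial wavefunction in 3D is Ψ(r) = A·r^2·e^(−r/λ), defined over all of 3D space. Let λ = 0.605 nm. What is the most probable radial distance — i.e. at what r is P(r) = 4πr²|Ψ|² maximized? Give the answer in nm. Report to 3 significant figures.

r ≈ 1.82 nm

Differentiate P(r) = 4πr²|Ψ|² with respect to r and set to zero.
This gives r = 3·λ.
With λ = 0.605, the most probable radial distance is 1.815 nm.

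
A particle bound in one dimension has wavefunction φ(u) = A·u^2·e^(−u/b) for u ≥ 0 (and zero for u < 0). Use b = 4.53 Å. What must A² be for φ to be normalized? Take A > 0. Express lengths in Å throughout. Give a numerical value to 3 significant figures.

The normalization condition is ∫|φ|² du = 1 from 0 to ∞.
With ∫₀^∞ u^4 e^(−αu) du = 4!/α^5, the integral (without the A² prefactor) comes out to 3·b^5/4.
Substituting b = 4.53 gives A² = 0.0006990, so A = 0.02644.

A^2 ≈ 0.000699 Å^(-5)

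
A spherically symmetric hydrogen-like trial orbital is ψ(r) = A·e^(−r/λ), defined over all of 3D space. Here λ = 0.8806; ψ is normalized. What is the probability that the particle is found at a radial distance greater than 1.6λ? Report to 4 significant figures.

With dV = 4πr²dr, the probability is ∫|ψ|² dV over r > 1.6λ.
A² is fixed by ∫₀^∞ 4πr²|ψ|² dr = 1, i.e. A² = (π·λ^3)^(−1).
In terms of u = r/λ (A², 4π and the length scale all cancel between numerator and denominator), P = [∫_{1.6}^{∞} u^2·e^(-2·u) du] / [∫_{0}^{∞} u^2·e^(-2·u) du].
With ∫ u^2·e^(-2·u) du = -(2·u^2 + 2·u + 1)·e^(-2·u)/4 + C, the region integral is 233·e^(-16/5)/100 and the full one is 1/4.
This evaluates to P = 0.37990.

P ≈ 0.3799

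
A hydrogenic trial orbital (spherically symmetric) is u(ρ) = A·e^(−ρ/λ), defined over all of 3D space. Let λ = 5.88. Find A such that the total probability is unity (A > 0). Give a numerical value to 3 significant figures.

A ≈ 0.0396

Require ∫ |u|² 4πρ² dρ = 1 over the whole domain.
The angular integral contributes 4π, leaving ∫₀^∞ ρ²|u|² dρ.
With ∫₀^∞ ρ^2 e^(−αρ) dρ = 2!/α^3, ∫|u|² 4πρ² dρ = A²·(π·λ^3).
So A² = (π·λ^3)^(−1).
Plugging in λ = 5.88 yields A = 0.03957.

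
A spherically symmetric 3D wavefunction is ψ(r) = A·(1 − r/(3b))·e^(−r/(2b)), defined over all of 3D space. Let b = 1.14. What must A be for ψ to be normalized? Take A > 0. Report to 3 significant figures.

A ≈ 0.284

We need A² ∫|f|² 4πr² dr = 1, taking the integral from 0 to ∞.
(Spherical symmetry: dV = 4πr² dr.)
With ψ = A·(1 − r/(3b))·e^(−r/(2b)), the integral evaluates to A²·[8·π·b^3/3].
So A² = (8·π·b^3/3)^(−1).
Substituting b = 1.14 gives A² = 0.08057, so A = 0.2838.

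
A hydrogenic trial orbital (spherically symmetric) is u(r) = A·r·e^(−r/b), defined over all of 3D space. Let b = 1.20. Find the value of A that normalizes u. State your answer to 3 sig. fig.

Normalization requires ∫|u|² 4πr² dr = 1, integrated from 0 to ∞.
The angular integral contributes 4π, leaving ∫₀^∞ r²|u|² dr.
With ∫₀^∞ r^4 e^(−αr) dr = 4!/α^5, the integral (without the A² prefactor) comes out to 3·π·b^5.
Setting this equal to 1 gives A² = 1/(3·π·b^5).
Plugging in b = 1.20 yields A = 0.2065.

A ≈ 0.206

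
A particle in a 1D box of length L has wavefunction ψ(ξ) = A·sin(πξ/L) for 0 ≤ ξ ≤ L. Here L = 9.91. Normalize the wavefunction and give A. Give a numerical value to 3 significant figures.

Normalization requires ∫|ψ|² dξ = 1, integrated from 0 to L.
Using sin²θ = (1 − cos 2θ)/2, carrying out the integral gives A² · L/2.
Setting this equal to 1 gives A² = 1/(L/2).
Substituting L = 9.91 gives A² = 0.2018, so A = 0.4492.

A ≈ 0.449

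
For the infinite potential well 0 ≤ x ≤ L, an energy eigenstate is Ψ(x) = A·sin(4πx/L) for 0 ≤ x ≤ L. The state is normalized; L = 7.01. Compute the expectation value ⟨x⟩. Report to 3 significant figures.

⟨x⟩ ≈ 3.51

The expectation value is the |Ψ|²-weighted average of x: ∫ x|Ψ|² dx.
Using sin²θ = (1 − cos 2θ)/2, evaluating both integrals, ⟨x⟩ = L/2.
With L = 7.01, ⟨x⟩ = 3.505.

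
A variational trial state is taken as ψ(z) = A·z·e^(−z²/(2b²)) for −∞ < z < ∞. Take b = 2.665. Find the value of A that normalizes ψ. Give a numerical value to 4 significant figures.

A ≈ 0.2442

We need A² ∫|f|² dz = 1, taking the integral from −∞ to ∞.
∫|ψ|² dz = A²·(√(π)·b^3/2).
So A² = (√(π)·b^3/2)^(−1).
Substituting b = 2.665 gives A² = 0.059616, so A = 0.24416.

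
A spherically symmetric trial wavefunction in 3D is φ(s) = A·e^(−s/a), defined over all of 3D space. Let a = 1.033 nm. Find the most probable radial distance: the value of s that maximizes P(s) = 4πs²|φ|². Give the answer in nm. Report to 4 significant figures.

s ≈ 1.033 nm

Set d/ds [P(s) = 4πs²|φ|²] = 0 and solve for s > 0.
Solving yields s = a.
With a = 1.033, the most probable radial distance is 1.0330 nm.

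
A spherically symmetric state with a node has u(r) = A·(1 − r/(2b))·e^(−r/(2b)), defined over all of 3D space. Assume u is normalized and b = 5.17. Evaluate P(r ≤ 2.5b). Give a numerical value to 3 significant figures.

P = ∫ |u|² 4πr² dr over r ≤ 2.5b.
The full normalization integral is A²·[8·π·b^3] = 1, fixing A².
Substituting t = r/b, A², 4π and the length scale all cancel in the ratio: P = ∫_{0}^{2.5} t^2·(1 - t/2)^2·e^(-t) dt / ∫_{0}^{∞} t^2·(1 - t/2)^2·e^(-t) dt.
An antiderivative of t^2·(1 - t/2)^2·e^(-t) is -(t^4/4 + t^2 + 2·t + 2)·e^(-t); evaluating from 0 to 2.5 gives 2 - 1473·e^(-5/2)/64, while the full integral is 2.
This evaluates to P = 0.05538.

P ≈ 0.0554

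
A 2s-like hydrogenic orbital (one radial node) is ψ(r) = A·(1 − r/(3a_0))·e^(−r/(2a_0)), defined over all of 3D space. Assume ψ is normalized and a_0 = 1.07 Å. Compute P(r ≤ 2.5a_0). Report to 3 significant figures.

Integrate the radial probability density 4πr²|ψ|² over r ≤ 2.5a_0.
The full normalization integral is A²·[8·π·a_0^3/3] = 1, fixing A².
Substituting u = r/a_0, A², 4π and the length scale all cancel in the ratio: P = ∫_{0}^{2.5} u^2·(1 - u/3)^2·e^(-u) du / ∫_{0}^{∞} u^2·(1 - u/3)^2·e^(-u) du.
An antiderivative of u^2·(1 - u/3)^2·e^(-u) is (-u^4 + 2·u^3 - 3·u^2 - 6·u - 6)·e^(-u)/9; evaluating from 0 to 2.5 gives 2/3 - 761·e^(-5/2)/144, while the full integral is 2/3.
Taking the ratio yields P = 0.3493.

P ≈ 0.349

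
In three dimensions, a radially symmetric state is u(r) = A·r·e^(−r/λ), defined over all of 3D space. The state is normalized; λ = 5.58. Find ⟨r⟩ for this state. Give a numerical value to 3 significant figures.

⟨r⟩ ≈ 14.0

By definition ⟨r⟩ = ∫ r |u(r)|² 4πr² dr.
The ratio of the moment integral to the normalization integral gives ⟨r⟩ = 5·λ/2.
With λ = 5.58, ⟨r⟩ = 13.95.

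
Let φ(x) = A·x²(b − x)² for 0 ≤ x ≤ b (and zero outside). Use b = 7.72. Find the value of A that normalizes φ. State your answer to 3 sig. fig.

Require ∫ |φ|² dx = 1 over the whole domain.
With φ = A·x²(b − x)², the integral evaluates to A²·[b^9/630].
Substituting b = 7.72 gives A² = 0.000006468, so A = 0.002543.

A ≈ 0.00254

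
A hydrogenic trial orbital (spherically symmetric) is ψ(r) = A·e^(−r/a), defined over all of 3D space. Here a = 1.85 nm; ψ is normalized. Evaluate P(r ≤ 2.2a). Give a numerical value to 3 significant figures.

P ≈ 0.815

Integrate the radial probability density 4πr²|ψ|² over r ≤ 2.2a.
The full normalization integral is A²·[π·a^3] = 1, fixing A².
Let u = r/a; then A², 4π and the length scale all cancel, so P = ∫_{0}^{2.2} u^2·e^(-2·u) du ÷ ∫_{0}^{∞} u^2·e^(-2·u) du.
Using ∫ u^2·e^(-2·u) du = -(2·u^2 + 2·u + 1)·e^(-2·u)/4, the numerator is 1/4 - 377·e^(-22/5)/100 and the denominator is 1/4.
Taking the ratio yields P = 0.8149.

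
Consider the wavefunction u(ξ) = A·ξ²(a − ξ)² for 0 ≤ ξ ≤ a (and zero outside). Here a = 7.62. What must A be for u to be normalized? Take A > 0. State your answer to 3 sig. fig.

Normalization requires ∫|u|² dξ = 1, integrated from 0 to a.
∫|u|² dξ = A²·(a^9/630).
Setting this equal to 1 gives A² = 1/(a^9/630).
Plugging in a = 7.62 yields A = 0.002697.

A ≈ 0.00270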